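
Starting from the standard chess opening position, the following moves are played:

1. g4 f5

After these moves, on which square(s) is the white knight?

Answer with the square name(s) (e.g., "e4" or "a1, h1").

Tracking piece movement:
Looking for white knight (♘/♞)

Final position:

  a b c d e f g h
  ─────────────────
8│♜ ♞ ♝ ♛ ♚ ♝ ♞ ♜│8
7│♟ ♟ ♟ ♟ ♟ · ♟ ♟│7
6│· · · · · · · ·│6
5│· · · · · ♟ · ·│5
4│· · · · · · ♙ ·│4
3│· · · · · · · ·│3
2│♙ ♙ ♙ ♙ ♙ ♙ · ♙│2
1│♖ ♘ ♗ ♕ ♔ ♗ ♘ ♖│1
  ─────────────────
  a b c d e f g h


b1, g1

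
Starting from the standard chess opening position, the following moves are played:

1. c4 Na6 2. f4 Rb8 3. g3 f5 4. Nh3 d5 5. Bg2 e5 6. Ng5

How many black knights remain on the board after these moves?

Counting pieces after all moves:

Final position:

  a b c d e f g h
  ─────────────────
8│· ♜ ♝ ♛ ♚ ♝ ♞ ♜│8
7│♟ ♟ ♟ · · · ♟ ♟│7
6│♞ · · · · · · ·│6
5│· · · ♟ ♟ ♟ ♘ ·│5
4│· · ♙ · · ♙ · ·│4
3│· · · · · · ♙ ·│3
2│♙ ♙ · ♙ ♙ · ♗ ♙│2
1│♖ ♘ ♗ ♕ ♔ · · ♖│1
  ─────────────────
  a b c d e f g h


2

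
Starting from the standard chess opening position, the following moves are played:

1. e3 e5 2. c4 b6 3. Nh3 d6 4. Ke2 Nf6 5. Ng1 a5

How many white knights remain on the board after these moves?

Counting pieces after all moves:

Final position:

  a b c d e f g h
  ─────────────────
8│♜ ♞ ♝ ♛ ♚ ♝ · ♜│8
7│· · ♟ · · ♟ ♟ ♟│7
6│· ♟ · ♟ · ♞ · ·│6
5│♟ · · · ♟ · · ·│5
4│· · ♙ · · · · ·│4
3│· · · · ♙ · · ·│3
2│♙ ♙ · ♙ ♔ ♙ ♙ ♙│2
1│♖ ♘ ♗ ♕ · ♗ ♘ ♖│1
  ─────────────────
  a b c d e f g h


2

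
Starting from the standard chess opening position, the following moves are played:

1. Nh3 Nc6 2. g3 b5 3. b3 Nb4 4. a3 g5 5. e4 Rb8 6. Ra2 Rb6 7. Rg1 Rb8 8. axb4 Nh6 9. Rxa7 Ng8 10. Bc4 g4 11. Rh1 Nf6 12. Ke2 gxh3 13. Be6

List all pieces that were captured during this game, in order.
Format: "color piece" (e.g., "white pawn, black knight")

Tracking captures:
  axb4: captured black knight
  Rxa7: captured black pawn
  gxh3: captured white knight

black knight, black pawn, white knight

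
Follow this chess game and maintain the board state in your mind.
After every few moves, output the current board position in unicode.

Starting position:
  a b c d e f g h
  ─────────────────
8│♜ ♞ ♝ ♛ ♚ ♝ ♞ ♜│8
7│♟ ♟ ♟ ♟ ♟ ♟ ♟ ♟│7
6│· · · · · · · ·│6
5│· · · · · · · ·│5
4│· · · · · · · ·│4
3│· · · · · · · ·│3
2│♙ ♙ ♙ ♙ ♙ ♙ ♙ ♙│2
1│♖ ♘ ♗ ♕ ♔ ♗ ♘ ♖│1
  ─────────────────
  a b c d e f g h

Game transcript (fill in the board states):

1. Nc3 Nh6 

  a b c d e f g h
  ─────────────────
8│♜ ♞ ♝ ♛ ♚ ♝ · ♜│8
7│♟ ♟ ♟ ♟ ♟ ♟ ♟ ♟│7
6│· · · · · · · ♞│6
5│· · · · · · · ·│5
4│· · · · · · · ·│4
3│· · ♘ · · · · ·│3
2│♙ ♙ ♙ ♙ ♙ ♙ ♙ ♙│2
1│♖ · ♗ ♕ ♔ ♗ ♘ ♖│1
  ─────────────────
  a b c d e f g h

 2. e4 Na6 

  a b c d e f g h
  ─────────────────
8│♜ · ♝ ♛ ♚ ♝ · ♜│8
7│♟ ♟ ♟ ♟ ♟ ♟ ♟ ♟│7
6│♞ · · · · · · ♞│6
5│· · · · · · · ·│5
4│· · · · ♙ · · ·│4
3│· · ♘ · · · · ·│3
2│♙ ♙ ♙ ♙ · ♙ ♙ ♙│2
1│♖ · ♗ ♕ ♔ ♗ ♘ ♖│1
  ─────────────────
  a b c d e f g h

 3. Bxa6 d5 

  a b c d e f g h
  ─────────────────
8│♜ · ♝ ♛ ♚ ♝ · ♜│8
7│♟ ♟ ♟ · ♟ ♟ ♟ ♟│7
6│♗ · · · · · · ♞│6
5│· · · ♟ · · · ·│5
4│· · · · ♙ · · ·│4
3│· · ♘ · · · · ·│3
2│♙ ♙ ♙ ♙ · ♙ ♙ ♙│2
1│♖ · ♗ ♕ ♔ · ♘ ♖│1
  ─────────────────
  a b c d e f g h

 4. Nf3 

  a b c d e f g h
  ─────────────────
8│♜ · ♝ ♛ ♚ ♝ · ♜│8
7│♟ ♟ ♟ · ♟ ♟ ♟ ♟│7
6│♗ · · · · · · ♞│6
5│· · · ♟ · · · ·│5
4│· · · · ♙ · · ·│4
3│· · ♘ · · ♘ · ·│3
2│♙ ♙ ♙ ♙ · ♙ ♙ ♙│2
1│♖ · ♗ ♕ ♔ · · ♖│1
  ─────────────────
  a b c d e f g h


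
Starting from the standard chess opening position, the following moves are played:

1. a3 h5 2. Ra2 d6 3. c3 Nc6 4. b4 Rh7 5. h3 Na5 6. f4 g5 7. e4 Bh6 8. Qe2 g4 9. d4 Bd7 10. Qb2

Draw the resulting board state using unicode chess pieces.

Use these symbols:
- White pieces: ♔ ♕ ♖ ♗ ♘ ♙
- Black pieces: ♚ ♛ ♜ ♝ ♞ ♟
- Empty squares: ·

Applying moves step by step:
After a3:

♜ ♞ ♝ ♛ ♚ ♝ ♞ ♜
♟ ♟ ♟ ♟ ♟ ♟ ♟ ♟
· · · · · · · ·
· · · · · · · ·
· · · · · · · ·
♙ · · · · · · ·
· ♙ ♙ ♙ ♙ ♙ ♙ ♙
♖ ♘ ♗ ♕ ♔ ♗ ♘ ♖


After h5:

♜ ♞ ♝ ♛ ♚ ♝ ♞ ♜
♟ ♟ ♟ ♟ ♟ ♟ ♟ ·
· · · · · · · ·
· · · · · · · ♟
· · · · · · · ·
♙ · · · · · · ·
· ♙ ♙ ♙ ♙ ♙ ♙ ♙
♖ ♘ ♗ ♕ ♔ ♗ ♘ ♖


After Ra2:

♜ ♞ ♝ ♛ ♚ ♝ ♞ ♜
♟ ♟ ♟ ♟ ♟ ♟ ♟ ·
· · · · · · · ·
· · · · · · · ♟
· · · · · · · ·
♙ · · · · · · ·
♖ ♙ ♙ ♙ ♙ ♙ ♙ ♙
· ♘ ♗ ♕ ♔ ♗ ♘ ♖


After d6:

♜ ♞ ♝ ♛ ♚ ♝ ♞ ♜
♟ ♟ ♟ · ♟ ♟ ♟ ·
· · · ♟ · · · ·
· · · · · · · ♟
· · · · · · · ·
♙ · · · · · · ·
♖ ♙ ♙ ♙ ♙ ♙ ♙ ♙
· ♘ ♗ ♕ ♔ ♗ ♘ ♖


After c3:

♜ ♞ ♝ ♛ ♚ ♝ ♞ ♜
♟ ♟ ♟ · ♟ ♟ ♟ ·
· · · ♟ · · · ·
· · · · · · · ♟
· · · · · · · ·
♙ · ♙ · · · · ·
♖ ♙ · ♙ ♙ ♙ ♙ ♙
· ♘ ♗ ♕ ♔ ♗ ♘ ♖


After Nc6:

♜ · ♝ ♛ ♚ ♝ ♞ ♜
♟ ♟ ♟ · ♟ ♟ ♟ ·
· · ♞ ♟ · · · ·
· · · · · · · ♟
· · · · · · · ·
♙ · ♙ · · · · ·
♖ ♙ · ♙ ♙ ♙ ♙ ♙
· ♘ ♗ ♕ ♔ ♗ ♘ ♖


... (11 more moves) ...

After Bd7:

♜ · · ♛ ♚ · ♞ ·
♟ ♟ ♟ ♝ ♟ ♟ · ♜
· · · ♟ · · · ♝
♞ · · · · · · ♟
· ♙ · ♙ ♙ ♙ ♟ ·
♙ · ♙ · · · · ♙
♖ · · · ♕ · ♙ ·
· ♘ ♗ · ♔ ♗ ♘ ♖


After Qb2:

♜ · · ♛ ♚ · ♞ ·
♟ ♟ ♟ ♝ ♟ ♟ · ♜
· · · ♟ · · · ♝
♞ · · · · · · ♟
· ♙ · ♙ ♙ ♙ ♟ ·
♙ · ♙ · · · · ♙
♖ ♕ · · · · ♙ ·
· ♘ ♗ · ♔ ♗ ♘ ♖



  a b c d e f g h
  ─────────────────
8│♜ · · ♛ ♚ · ♞ ·│8
7│♟ ♟ ♟ ♝ ♟ ♟ · ♜│7
6│· · · ♟ · · · ♝│6
5│♞ · · · · · · ♟│5
4│· ♙ · ♙ ♙ ♙ ♟ ·│4
3│♙ · ♙ · · · · ♙│3
2│♖ ♕ · · · · ♙ ·│2
1│· ♘ ♗ · ♔ ♗ ♘ ♖│1
  ─────────────────
  a b c d e f g h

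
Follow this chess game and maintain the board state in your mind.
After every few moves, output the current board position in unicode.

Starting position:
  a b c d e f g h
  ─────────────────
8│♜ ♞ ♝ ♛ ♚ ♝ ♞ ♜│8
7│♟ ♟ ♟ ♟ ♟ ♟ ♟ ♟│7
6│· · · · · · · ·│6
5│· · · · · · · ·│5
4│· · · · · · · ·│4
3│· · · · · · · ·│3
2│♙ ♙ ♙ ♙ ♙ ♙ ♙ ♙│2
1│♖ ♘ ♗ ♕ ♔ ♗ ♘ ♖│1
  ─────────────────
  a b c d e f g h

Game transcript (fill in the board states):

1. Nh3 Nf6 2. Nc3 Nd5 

  a b c d e f g h
  ─────────────────
8│♜ ♞ ♝ ♛ ♚ ♝ · ♜│8
7│♟ ♟ ♟ ♟ ♟ ♟ ♟ ♟│7
6│· · · · · · · ·│6
5│· · · ♞ · · · ·│5
4│· · · · · · · ·│4
3│· · ♘ · · · · ♘│3
2│♙ ♙ ♙ ♙ ♙ ♙ ♙ ♙│2
1│♖ · ♗ ♕ ♔ ♗ · ♖│1
  ─────────────────
  a b c d e f g h

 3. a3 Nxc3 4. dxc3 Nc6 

  a b c d e f g h
  ─────────────────
8│♜ · ♝ ♛ ♚ ♝ · ♜│8
7│♟ ♟ ♟ ♟ ♟ ♟ ♟ ♟│7
6│· · ♞ · · · · ·│6
5│· · · · · · · ·│5
4│· · · · · · · ·│4
3│♙ · ♙ · · · · ♘│3
2│· ♙ ♙ · ♙ ♙ ♙ ♙│2
1│♖ · ♗ ♕ ♔ ♗ · ♖│1
  ─────────────────
  a b c d e f g h

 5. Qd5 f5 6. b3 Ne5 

  a b c d e f g h
  ─────────────────
8│♜ · ♝ ♛ ♚ ♝ · ♜│8
7│♟ ♟ ♟ ♟ ♟ · ♟ ♟│7
6│· · · · · · · ·│6
5│· · · ♕ ♞ ♟ · ·│5
4│· · · · · · · ·│4
3│♙ ♙ ♙ · · · · ♘│3
2│· · ♙ · ♙ ♙ ♙ ♙│2
1│♖ · ♗ · ♔ ♗ · ♖│1
  ─────────────────
  a b c d e f g h

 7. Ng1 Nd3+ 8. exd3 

  a b c d e f g h
  ─────────────────
8│♜ · ♝ ♛ ♚ ♝ · ♜│8
7│♟ ♟ ♟ ♟ ♟ · ♟ ♟│7
6│· · · · · · · ·│6
5│· · · ♕ · ♟ · ·│5
4│· · · · · · · ·│4
3│♙ ♙ ♙ ♙ · · · ·│3
2│· · ♙ · · ♙ ♙ ♙│2
1│♖ · ♗ · ♔ ♗ ♘ ♖│1
  ─────────────────
  a b c d e f g h


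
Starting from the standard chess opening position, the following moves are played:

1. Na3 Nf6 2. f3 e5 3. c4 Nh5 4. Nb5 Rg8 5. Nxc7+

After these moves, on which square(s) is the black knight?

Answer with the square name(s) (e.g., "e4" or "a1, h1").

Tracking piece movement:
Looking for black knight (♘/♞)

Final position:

  a b c d e f g h
  ─────────────────
8│♜ ♞ ♝ ♛ ♚ ♝ ♜ ·│8
7│♟ ♟ ♘ ♟ · ♟ ♟ ♟│7
6│· · · · · · · ·│6
5│· · · · ♟ · · ♞│5
4│· · ♙ · · · · ·│4
3│· · · · · ♙ · ·│3
2│♙ ♙ · ♙ ♙ · ♙ ♙│2
1│♖ · ♗ ♕ ♔ ♗ ♘ ♖│1
  ─────────────────
  a b c d e f g h


b8, h5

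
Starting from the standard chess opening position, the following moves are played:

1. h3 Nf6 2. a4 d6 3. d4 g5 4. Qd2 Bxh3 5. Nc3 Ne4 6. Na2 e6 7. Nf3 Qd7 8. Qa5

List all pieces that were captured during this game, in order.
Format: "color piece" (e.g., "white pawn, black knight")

Tracking captures:
  Bxh3: captured white pawn

white pawn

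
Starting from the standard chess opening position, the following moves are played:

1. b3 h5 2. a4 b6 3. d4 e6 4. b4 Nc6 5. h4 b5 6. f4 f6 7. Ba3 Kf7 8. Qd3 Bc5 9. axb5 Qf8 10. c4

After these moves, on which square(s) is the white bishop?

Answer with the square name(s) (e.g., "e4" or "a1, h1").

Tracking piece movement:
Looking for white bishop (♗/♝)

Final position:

  a b c d e f g h
  ─────────────────
8│♜ · ♝ · · ♛ ♞ ♜│8
7│♟ · ♟ ♟ · ♚ ♟ ·│7
6│· · ♞ · ♟ ♟ · ·│6
5│· ♙ ♝ · · · · ♟│5
4│· ♙ ♙ ♙ · ♙ · ♙│4
3│♗ · · ♕ · · · ·│3
2│· · · · ♙ · ♙ ·│2
1│♖ ♘ · · ♔ ♗ ♘ ♖│1
  ─────────────────
  a b c d e f g h


a3, f1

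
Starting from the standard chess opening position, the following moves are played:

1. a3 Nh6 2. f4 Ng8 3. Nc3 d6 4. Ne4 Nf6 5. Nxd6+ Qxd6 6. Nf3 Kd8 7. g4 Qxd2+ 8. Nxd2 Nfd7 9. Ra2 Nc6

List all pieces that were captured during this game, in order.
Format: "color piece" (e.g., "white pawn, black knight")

Tracking captures:
  Nxd6+: captured black pawn
  Qxd6: captured white knight
  Qxd2+: captured white pawn
  Nxd2: captured black queen

black pawn, white knight, white pawn, black queen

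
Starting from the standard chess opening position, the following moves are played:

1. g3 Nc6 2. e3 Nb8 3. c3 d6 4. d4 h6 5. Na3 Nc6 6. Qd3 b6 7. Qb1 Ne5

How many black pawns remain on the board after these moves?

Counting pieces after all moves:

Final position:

  a b c d e f g h
  ─────────────────
8│♜ · ♝ ♛ ♚ ♝ ♞ ♜│8
7│♟ · ♟ · ♟ ♟ ♟ ·│7
6│· ♟ · ♟ · · · ♟│6
5│· · · · ♞ · · ·│5
4│· · · ♙ · · · ·│4
3│♘ · ♙ · ♙ · ♙ ·│3
2│♙ ♙ · · · ♙ · ♙│2
1│♖ ♕ ♗ · ♔ ♗ ♘ ♖│1
  ─────────────────
  a b c d e f g h


8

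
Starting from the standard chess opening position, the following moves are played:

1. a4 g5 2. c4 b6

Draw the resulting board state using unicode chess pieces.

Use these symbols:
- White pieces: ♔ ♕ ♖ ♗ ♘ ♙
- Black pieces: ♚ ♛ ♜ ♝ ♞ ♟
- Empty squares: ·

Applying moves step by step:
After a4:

♜ ♞ ♝ ♛ ♚ ♝ ♞ ♜
♟ ♟ ♟ ♟ ♟ ♟ ♟ ♟
· · · · · · · ·
· · · · · · · ·
♙ · · · · · · ·
· · · · · · · ·
· ♙ ♙ ♙ ♙ ♙ ♙ ♙
♖ ♘ ♗ ♕ ♔ ♗ ♘ ♖


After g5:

♜ ♞ ♝ ♛ ♚ ♝ ♞ ♜
♟ ♟ ♟ ♟ ♟ ♟ · ♟
· · · · · · · ·
· · · · · · ♟ ·
♙ · · · · · · ·
· · · · · · · ·
· ♙ ♙ ♙ ♙ ♙ ♙ ♙
♖ ♘ ♗ ♕ ♔ ♗ ♘ ♖


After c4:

♜ ♞ ♝ ♛ ♚ ♝ ♞ ♜
♟ ♟ ♟ ♟ ♟ ♟ · ♟
· · · · · · · ·
· · · · · · ♟ ·
♙ · ♙ · · · · ·
· · · · · · · ·
· ♙ · ♙ ♙ ♙ ♙ ♙
♖ ♘ ♗ ♕ ♔ ♗ ♘ ♖


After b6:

♜ ♞ ♝ ♛ ♚ ♝ ♞ ♜
♟ · ♟ ♟ ♟ ♟ · ♟
· ♟ · · · · · ·
· · · · · · ♟ ·
♙ · ♙ · · · · ·
· · · · · · · ·
· ♙ · ♙ ♙ ♙ ♙ ♙
♖ ♘ ♗ ♕ ♔ ♗ ♘ ♖



  a b c d e f g h
  ─────────────────
8│♜ ♞ ♝ ♛ ♚ ♝ ♞ ♜│8
7│♟ · ♟ ♟ ♟ ♟ · ♟│7
6│· ♟ · · · · · ·│6
5│· · · · · · ♟ ·│5
4│♙ · ♙ · · · · ·│4
3│· · · · · · · ·│3
2│· ♙ · ♙ ♙ ♙ ♙ ♙│2
1│♖ ♘ ♗ ♕ ♔ ♗ ♘ ♖│1
  ─────────────────
  a b c d e f g h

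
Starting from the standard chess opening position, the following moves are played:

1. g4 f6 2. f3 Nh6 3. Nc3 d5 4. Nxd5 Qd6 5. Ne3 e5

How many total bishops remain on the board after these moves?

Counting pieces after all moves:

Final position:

  a b c d e f g h
  ─────────────────
8│♜ ♞ ♝ · ♚ ♝ · ♜│8
7│♟ ♟ ♟ · · · ♟ ♟│7
6│· · · ♛ · ♟ · ♞│6
5│· · · · ♟ · · ·│5
4│· · · · · · ♙ ·│4
3│· · · · ♘ ♙ · ·│3
2│♙ ♙ ♙ ♙ ♙ · · ♙│2
1│♖ · ♗ ♕ ♔ ♗ ♘ ♖│1
  ─────────────────
  a b c d e f g h


4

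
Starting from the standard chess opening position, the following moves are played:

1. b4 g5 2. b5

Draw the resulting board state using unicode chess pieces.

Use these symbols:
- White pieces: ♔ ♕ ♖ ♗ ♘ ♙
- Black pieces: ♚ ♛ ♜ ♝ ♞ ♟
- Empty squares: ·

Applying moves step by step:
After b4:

♜ ♞ ♝ ♛ ♚ ♝ ♞ ♜
♟ ♟ ♟ ♟ ♟ ♟ ♟ ♟
· · · · · · · ·
· · · · · · · ·
· ♙ · · · · · ·
· · · · · · · ·
♙ · ♙ ♙ ♙ ♙ ♙ ♙
♖ ♘ ♗ ♕ ♔ ♗ ♘ ♖


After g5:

♜ ♞ ♝ ♛ ♚ ♝ ♞ ♜
♟ ♟ ♟ ♟ ♟ ♟ · ♟
· · · · · · · ·
· · · · · · ♟ ·
· ♙ · · · · · ·
· · · · · · · ·
♙ · ♙ ♙ ♙ ♙ ♙ ♙
♖ ♘ ♗ ♕ ♔ ♗ ♘ ♖


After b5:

♜ ♞ ♝ ♛ ♚ ♝ ♞ ♜
♟ ♟ ♟ ♟ ♟ ♟ · ♟
· · · · · · · ·
· ♙ · · · · ♟ ·
· · · · · · · ·
· · · · · · · ·
♙ · ♙ ♙ ♙ ♙ ♙ ♙
♖ ♘ ♗ ♕ ♔ ♗ ♘ ♖



  a b c d e f g h
  ─────────────────
8│♜ ♞ ♝ ♛ ♚ ♝ ♞ ♜│8
7│♟ ♟ ♟ ♟ ♟ ♟ · ♟│7
6│· · · · · · · ·│6
5│· ♙ · · · · ♟ ·│5
4│· · · · · · · ·│4
3│· · · · · · · ·│3
2│♙ · ♙ ♙ ♙ ♙ ♙ ♙│2
1│♖ ♘ ♗ ♕ ♔ ♗ ♘ ♖│1
  ─────────────────
  a b c d e f g h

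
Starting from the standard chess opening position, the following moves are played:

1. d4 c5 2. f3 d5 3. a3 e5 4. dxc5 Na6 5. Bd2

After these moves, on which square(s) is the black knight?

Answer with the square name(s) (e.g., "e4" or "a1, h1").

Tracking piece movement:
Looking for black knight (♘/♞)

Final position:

  a b c d e f g h
  ─────────────────
8│♜ · ♝ ♛ ♚ ♝ ♞ ♜│8
7│♟ ♟ · · · ♟ ♟ ♟│7
6│♞ · · · · · · ·│6
5│· · ♙ ♟ ♟ · · ·│5
4│· · · · · · · ·│4
3│♙ · · · · ♙ · ·│3
2│· ♙ ♙ ♗ ♙ · ♙ ♙│2
1│♖ ♘ · ♕ ♔ ♗ ♘ ♖│1
  ─────────────────
  a b c d e f g h


a6, g8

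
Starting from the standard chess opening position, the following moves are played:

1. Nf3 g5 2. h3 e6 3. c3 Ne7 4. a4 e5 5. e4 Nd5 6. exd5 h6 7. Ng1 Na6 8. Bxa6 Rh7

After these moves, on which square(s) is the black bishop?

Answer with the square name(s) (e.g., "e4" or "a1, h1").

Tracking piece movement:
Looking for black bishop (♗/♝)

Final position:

  a b c d e f g h
  ─────────────────
8│♜ · ♝ ♛ ♚ ♝ · ·│8
7│♟ ♟ ♟ ♟ · ♟ · ♜│7
6│♗ · · · · · · ♟│6
5│· · · ♙ ♟ · ♟ ·│5
4│♙ · · · · · · ·│4
3│· · ♙ · · · · ♙│3
2│· ♙ · ♙ · ♙ ♙ ·│2
1│♖ ♘ ♗ ♕ ♔ · ♘ ♖│1
  ─────────────────
  a b c d e f g h


c8, f8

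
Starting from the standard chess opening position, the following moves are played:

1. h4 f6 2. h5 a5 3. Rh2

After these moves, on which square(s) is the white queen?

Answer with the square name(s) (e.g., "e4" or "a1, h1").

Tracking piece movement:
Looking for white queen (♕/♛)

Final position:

  a b c d e f g h
  ─────────────────
8│♜ ♞ ♝ ♛ ♚ ♝ ♞ ♜│8
7│· ♟ ♟ ♟ ♟ · ♟ ♟│7
6│· · · · · ♟ · ·│6
5│♟ · · · · · · ♙│5
4│· · · · · · · ·│4
3│· · · · · · · ·│3
2│♙ ♙ ♙ ♙ ♙ ♙ ♙ ♖│2
1│♖ ♘ ♗ ♕ ♔ ♗ ♘ ·│1
  ─────────────────
  a b c d e f g h


d1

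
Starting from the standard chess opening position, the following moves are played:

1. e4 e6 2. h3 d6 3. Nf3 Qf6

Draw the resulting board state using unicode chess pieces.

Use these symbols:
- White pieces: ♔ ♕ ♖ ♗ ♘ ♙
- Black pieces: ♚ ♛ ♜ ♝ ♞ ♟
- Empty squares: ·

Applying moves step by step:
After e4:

♜ ♞ ♝ ♛ ♚ ♝ ♞ ♜
♟ ♟ ♟ ♟ ♟ ♟ ♟ ♟
· · · · · · · ·
· · · · · · · ·
· · · · ♙ · · ·
· · · · · · · ·
♙ ♙ ♙ ♙ · ♙ ♙ ♙
♖ ♘ ♗ ♕ ♔ ♗ ♘ ♖


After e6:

♜ ♞ ♝ ♛ ♚ ♝ ♞ ♜
♟ ♟ ♟ ♟ · ♟ ♟ ♟
· · · · ♟ · · ·
· · · · · · · ·
· · · · ♙ · · ·
· · · · · · · ·
♙ ♙ ♙ ♙ · ♙ ♙ ♙
♖ ♘ ♗ ♕ ♔ ♗ ♘ ♖


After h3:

♜ ♞ ♝ ♛ ♚ ♝ ♞ ♜
♟ ♟ ♟ ♟ · ♟ ♟ ♟
· · · · ♟ · · ·
· · · · · · · ·
· · · · ♙ · · ·
· · · · · · · ♙
♙ ♙ ♙ ♙ · ♙ ♙ ·
♖ ♘ ♗ ♕ ♔ ♗ ♘ ♖


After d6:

♜ ♞ ♝ ♛ ♚ ♝ ♞ ♜
♟ ♟ ♟ · · ♟ ♟ ♟
· · · ♟ ♟ · · ·
· · · · · · · ·
· · · · ♙ · · ·
· · · · · · · ♙
♙ ♙ ♙ ♙ · ♙ ♙ ·
♖ ♘ ♗ ♕ ♔ ♗ ♘ ♖


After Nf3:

♜ ♞ ♝ ♛ ♚ ♝ ♞ ♜
♟ ♟ ♟ · · ♟ ♟ ♟
· · · ♟ ♟ · · ·
· · · · · · · ·
· · · · ♙ · · ·
· · · · · ♘ · ♙
♙ ♙ ♙ ♙ · ♙ ♙ ·
♖ ♘ ♗ ♕ ♔ ♗ · ♖


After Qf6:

♜ ♞ ♝ · ♚ ♝ ♞ ♜
♟ ♟ ♟ · · ♟ ♟ ♟
· · · ♟ ♟ ♛ · ·
· · · · · · · ·
· · · · ♙ · · ·
· · · · · ♘ · ♙
♙ ♙ ♙ ♙ · ♙ ♙ ·
♖ ♘ ♗ ♕ ♔ ♗ · ♖



  a b c d e f g h
  ─────────────────
8│♜ ♞ ♝ · ♚ ♝ ♞ ♜│8
7│♟ ♟ ♟ · · ♟ ♟ ♟│7
6│· · · ♟ ♟ ♛ · ·│6
5│· · · · · · · ·│5
4│· · · · ♙ · · ·│4
3│· · · · · ♘ · ♙│3
2│♙ ♙ ♙ ♙ · ♙ ♙ ·│2
1│♖ ♘ ♗ ♕ ♔ ♗ · ♖│1
  ─────────────────
  a b c d e f g h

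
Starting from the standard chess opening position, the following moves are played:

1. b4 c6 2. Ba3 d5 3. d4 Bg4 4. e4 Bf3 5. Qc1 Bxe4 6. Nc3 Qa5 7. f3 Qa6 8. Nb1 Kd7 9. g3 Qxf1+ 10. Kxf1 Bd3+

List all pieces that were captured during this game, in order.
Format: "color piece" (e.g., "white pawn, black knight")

Tracking captures:
  Bxe4: captured white pawn
  Qxf1+: captured white bishop
  Kxf1: captured black queen

white pawn, white bishop, black queen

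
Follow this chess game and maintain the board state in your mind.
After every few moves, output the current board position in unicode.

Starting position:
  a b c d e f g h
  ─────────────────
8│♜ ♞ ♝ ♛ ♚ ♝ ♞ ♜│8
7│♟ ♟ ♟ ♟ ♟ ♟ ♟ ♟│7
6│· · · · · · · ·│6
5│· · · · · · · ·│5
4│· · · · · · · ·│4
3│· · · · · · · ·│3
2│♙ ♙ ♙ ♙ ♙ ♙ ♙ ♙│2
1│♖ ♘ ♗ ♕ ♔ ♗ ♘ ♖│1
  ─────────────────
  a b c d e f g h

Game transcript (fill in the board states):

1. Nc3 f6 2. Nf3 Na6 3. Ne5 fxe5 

  a b c d e f g h
  ─────────────────
8│♜ · ♝ ♛ ♚ ♝ ♞ ♜│8
7│♟ ♟ ♟ ♟ ♟ · ♟ ♟│7
6│♞ · · · · · · ·│6
5│· · · · ♟ · · ·│5
4│· · · · · · · ·│4
3│· · ♘ · · · · ·│3
2│♙ ♙ ♙ ♙ ♙ ♙ ♙ ♙│2
1│♖ · ♗ ♕ ♔ ♗ · ♖│1
  ─────────────────
  a b c d e f g h

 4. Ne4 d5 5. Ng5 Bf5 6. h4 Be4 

  a b c d e f g h
  ─────────────────
8│♜ · · ♛ ♚ ♝ ♞ ♜│8
7│♟ ♟ ♟ · ♟ · ♟ ♟│7
6│♞ · · · · · · ·│6
5│· · · ♟ ♟ · ♘ ·│5
4│· · · · ♝ · · ♙│4
3│· · · · · · · ·│3
2│♙ ♙ ♙ ♙ ♙ ♙ ♙ ·│2
1│♖ · ♗ ♕ ♔ ♗ · ♖│1
  ─────────────────
  a b c d e f g h

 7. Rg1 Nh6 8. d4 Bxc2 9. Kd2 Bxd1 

  a b c d e f g h
  ─────────────────
8│♜ · · ♛ ♚ ♝ · ♜│8
7│♟ ♟ ♟ · ♟ · ♟ ♟│7
6│♞ · · · · · · ♞│6
5│· · · ♟ ♟ · ♘ ·│5
4│· · · ♙ · · · ♙│4
3│· · · · · · · ·│3
2│♙ ♙ · ♔ ♙ ♙ ♙ ·│2
1│♖ · ♗ ♝ · ♗ ♖ ·│1
  ─────────────────
  a b c d e f g h

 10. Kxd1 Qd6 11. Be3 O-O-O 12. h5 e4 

  a b c d e f g h
  ─────────────────
8│· · ♚ ♜ · ♝ · ♜│8
7│♟ ♟ ♟ · ♟ · ♟ ♟│7
6│♞ · · ♛ · · · ♞│6
5│· · · ♟ · · ♘ ♙│5
4│· · · ♙ ♟ · · ·│4
3│· · · · ♗ · · ·│3
2│♙ ♙ · · ♙ ♙ ♙ ·│2
1│♖ · · ♔ · ♗ ♖ ·│1
  ─────────────────
  a b c d e f g h



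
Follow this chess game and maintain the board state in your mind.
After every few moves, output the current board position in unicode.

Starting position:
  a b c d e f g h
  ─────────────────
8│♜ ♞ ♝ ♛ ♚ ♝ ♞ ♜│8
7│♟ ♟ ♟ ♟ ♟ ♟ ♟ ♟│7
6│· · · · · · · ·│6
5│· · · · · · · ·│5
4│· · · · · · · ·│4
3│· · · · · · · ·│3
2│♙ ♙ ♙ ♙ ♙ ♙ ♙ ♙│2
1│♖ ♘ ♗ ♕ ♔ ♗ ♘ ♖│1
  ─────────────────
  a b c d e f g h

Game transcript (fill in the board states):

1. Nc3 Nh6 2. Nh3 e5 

  a b c d e f g h
  ─────────────────
8│♜ ♞ ♝ ♛ ♚ ♝ · ♜│8
7│♟ ♟ ♟ ♟ · ♟ ♟ ♟│7
6│· · · · · · · ♞│6
5│· · · · ♟ · · ·│5
4│· · · · · · · ·│4
3│· · ♘ · · · · ♘│3
2│♙ ♙ ♙ ♙ ♙ ♙ ♙ ♙│2
1│♖ · ♗ ♕ ♔ ♗ · ♖│1
  ─────────────────
  a b c d e f g h

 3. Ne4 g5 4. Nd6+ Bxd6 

  a b c d e f g h
  ─────────────────
8│♜ ♞ ♝ ♛ ♚ · · ♜│8
7│♟ ♟ ♟ ♟ · ♟ · ♟│7
6│· · · ♝ · · · ♞│6
5│· · · · ♟ · ♟ ·│5
4│· · · · · · · ·│4
3│· · · · · · · ♘│3
2│♙ ♙ ♙ ♙ ♙ ♙ ♙ ♙│2
1│♖ · ♗ ♕ ♔ ♗ · ♖│1
  ─────────────────
  a b c d e f g h

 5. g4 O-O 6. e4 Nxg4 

  a b c d e f g h
  ─────────────────
8│♜ ♞ ♝ ♛ · ♜ ♚ ·│8
7│♟ ♟ ♟ ♟ · ♟ · ♟│7
6│· · · ♝ · · · ·│6
5│· · · · ♟ · ♟ ·│5
4│· · · · ♙ · ♞ ·│4
3│· · · · · · · ♘│3
2│♙ ♙ ♙ ♙ · ♙ · ♙│2
1│♖ · ♗ ♕ ♔ ♗ · ♖│1
  ─────────────────
  a b c d e f g h

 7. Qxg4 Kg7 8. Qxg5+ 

  a b c d e f g h
  ─────────────────
8│♜ ♞ ♝ ♛ · ♜ · ·│8
7│♟ ♟ ♟ ♟ · ♟ ♚ ♟│7
6│· · · ♝ · · · ·│6
5│· · · · ♟ · ♕ ·│5
4│· · · · ♙ · · ·│4
3│· · · · · · · ♘│3
2│♙ ♙ ♙ ♙ · ♙ · ♙│2
1│♖ · ♗ · ♔ ♗ · ♖│1
  ─────────────────
  a b c d e f g h


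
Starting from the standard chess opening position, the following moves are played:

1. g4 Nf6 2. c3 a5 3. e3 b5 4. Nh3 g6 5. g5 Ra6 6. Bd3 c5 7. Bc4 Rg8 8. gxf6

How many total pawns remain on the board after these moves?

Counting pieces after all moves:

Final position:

  a b c d e f g h
  ─────────────────
8│· ♞ ♝ ♛ ♚ ♝ ♜ ·│8
7│· · · ♟ ♟ ♟ · ♟│7
6│♜ · · · · ♙ ♟ ·│6
5│♟ ♟ ♟ · · · · ·│5
4│· · ♗ · · · · ·│4
3│· · ♙ · ♙ · · ♘│3
2│♙ ♙ · ♙ · ♙ · ♙│2
1│♖ ♘ ♗ ♕ ♔ · · ♖│1
  ─────────────────
  a b c d e f g h


16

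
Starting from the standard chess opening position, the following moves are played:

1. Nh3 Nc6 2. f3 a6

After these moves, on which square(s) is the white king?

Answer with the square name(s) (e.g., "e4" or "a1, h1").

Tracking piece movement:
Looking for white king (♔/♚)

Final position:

  a b c d e f g h
  ─────────────────
8│♜ · ♝ ♛ ♚ ♝ ♞ ♜│8
7│· ♟ ♟ ♟ ♟ ♟ ♟ ♟│7
6│♟ · ♞ · · · · ·│6
5│· · · · · · · ·│5
4│· · · · · · · ·│4
3│· · · · · ♙ · ♘│3
2│♙ ♙ ♙ ♙ ♙ · ♙ ♙│2
1│♖ ♘ ♗ ♕ ♔ ♗ · ♖│1
  ─────────────────
  a b c d e f g h


e1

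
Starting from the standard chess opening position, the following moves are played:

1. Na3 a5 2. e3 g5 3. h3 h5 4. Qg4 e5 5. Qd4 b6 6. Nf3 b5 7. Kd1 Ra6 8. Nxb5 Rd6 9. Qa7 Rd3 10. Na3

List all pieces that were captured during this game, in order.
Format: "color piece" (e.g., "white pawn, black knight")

Tracking captures:
  Nxb5: captured black pawn

black pawn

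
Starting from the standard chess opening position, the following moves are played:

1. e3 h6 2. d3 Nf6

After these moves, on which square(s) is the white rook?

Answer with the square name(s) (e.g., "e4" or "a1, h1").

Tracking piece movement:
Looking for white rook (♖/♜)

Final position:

  a b c d e f g h
  ─────────────────
8│♜ ♞ ♝ ♛ ♚ ♝ · ♜│8
7│♟ ♟ ♟ ♟ ♟ ♟ ♟ ·│7
6│· · · · · ♞ · ♟│6
5│· · · · · · · ·│5
4│· · · · · · · ·│4
3│· · · ♙ ♙ · · ·│3
2│♙ ♙ ♙ · · ♙ ♙ ♙│2
1│♖ ♘ ♗ ♕ ♔ ♗ ♘ ♖│1
  ─────────────────
  a b c d e f g h


a1, h1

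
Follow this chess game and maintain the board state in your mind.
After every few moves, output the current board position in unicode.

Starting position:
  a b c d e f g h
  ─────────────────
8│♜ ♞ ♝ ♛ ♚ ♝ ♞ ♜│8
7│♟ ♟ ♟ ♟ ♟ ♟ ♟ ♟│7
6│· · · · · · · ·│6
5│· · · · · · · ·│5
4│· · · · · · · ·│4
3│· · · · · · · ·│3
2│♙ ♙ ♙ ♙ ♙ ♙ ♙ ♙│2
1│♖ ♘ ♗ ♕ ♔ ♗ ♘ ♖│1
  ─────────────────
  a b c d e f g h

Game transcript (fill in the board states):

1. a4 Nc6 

  a b c d e f g h
  ─────────────────
8│♜ · ♝ ♛ ♚ ♝ ♞ ♜│8
7│♟ ♟ ♟ ♟ ♟ ♟ ♟ ♟│7
6│· · ♞ · · · · ·│6
5│· · · · · · · ·│5
4│♙ · · · · · · ·│4
3│· · · · · · · ·│3
2│· ♙ ♙ ♙ ♙ ♙ ♙ ♙│2
1│♖ ♘ ♗ ♕ ♔ ♗ ♘ ♖│1
  ─────────────────
  a b c d e f g h

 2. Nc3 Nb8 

  a b c d e f g h
  ─────────────────
8│♜ ♞ ♝ ♛ ♚ ♝ ♞ ♜│8
7│♟ ♟ ♟ ♟ ♟ ♟ ♟ ♟│7
6│· · · · · · · ·│6
5│· · · · · · · ·│5
4│♙ · · · · · · ·│4
3│· · ♘ · · · · ·│3
2│· ♙ ♙ ♙ ♙ ♙ ♙ ♙│2
1│♖ · ♗ ♕ ♔ ♗ ♘ ♖│1
  ─────────────────
  a b c d e f g h

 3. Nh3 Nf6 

  a b c d e f g h
  ─────────────────
8│♜ ♞ ♝ ♛ ♚ ♝ · ♜│8
7│♟ ♟ ♟ ♟ ♟ ♟ ♟ ♟│7
6│· · · · · ♞ · ·│6
5│· · · · · · · ·│5
4│♙ · · · · · · ·│4
3│· · ♘ · · · · ♘│3
2│· ♙ ♙ ♙ ♙ ♙ ♙ ♙│2
1│♖ · ♗ ♕ ♔ ♗ · ♖│1
  ─────────────────
  a b c d e f g h



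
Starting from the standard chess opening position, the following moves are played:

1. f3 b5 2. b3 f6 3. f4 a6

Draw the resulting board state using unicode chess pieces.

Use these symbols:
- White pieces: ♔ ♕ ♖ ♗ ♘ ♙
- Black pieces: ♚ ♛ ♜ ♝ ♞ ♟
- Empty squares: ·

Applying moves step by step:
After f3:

♜ ♞ ♝ ♛ ♚ ♝ ♞ ♜
♟ ♟ ♟ ♟ ♟ ♟ ♟ ♟
· · · · · · · ·
· · · · · · · ·
· · · · · · · ·
· · · · · ♙ · ·
♙ ♙ ♙ ♙ ♙ · ♙ ♙
♖ ♘ ♗ ♕ ♔ ♗ ♘ ♖


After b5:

♜ ♞ ♝ ♛ ♚ ♝ ♞ ♜
♟ · ♟ ♟ ♟ ♟ ♟ ♟
· · · · · · · ·
· ♟ · · · · · ·
· · · · · · · ·
· · · · · ♙ · ·
♙ ♙ ♙ ♙ ♙ · ♙ ♙
♖ ♘ ♗ ♕ ♔ ♗ ♘ ♖


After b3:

♜ ♞ ♝ ♛ ♚ ♝ ♞ ♜
♟ · ♟ ♟ ♟ ♟ ♟ ♟
· · · · · · · ·
· ♟ · · · · · ·
· · · · · · · ·
· ♙ · · · ♙ · ·
♙ · ♙ ♙ ♙ · ♙ ♙
♖ ♘ ♗ ♕ ♔ ♗ ♘ ♖


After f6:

♜ ♞ ♝ ♛ ♚ ♝ ♞ ♜
♟ · ♟ ♟ ♟ · ♟ ♟
· · · · · ♟ · ·
· ♟ · · · · · ·
· · · · · · · ·
· ♙ · · · ♙ · ·
♙ · ♙ ♙ ♙ · ♙ ♙
♖ ♘ ♗ ♕ ♔ ♗ ♘ ♖


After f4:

♜ ♞ ♝ ♛ ♚ ♝ ♞ ♜
♟ · ♟ ♟ ♟ · ♟ ♟
· · · · · ♟ · ·
· ♟ · · · · · ·
· · · · · ♙ · ·
· ♙ · · · · · ·
♙ · ♙ ♙ ♙ · ♙ ♙
♖ ♘ ♗ ♕ ♔ ♗ ♘ ♖


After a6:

♜ ♞ ♝ ♛ ♚ ♝ ♞ ♜
· · ♟ ♟ ♟ · ♟ ♟
♟ · · · · ♟ · ·
· ♟ · · · · · ·
· · · · · ♙ · ·
· ♙ · · · · · ·
♙ · ♙ ♙ ♙ · ♙ ♙
♖ ♘ ♗ ♕ ♔ ♗ ♘ ♖



  a b c d e f g h
  ─────────────────
8│♜ ♞ ♝ ♛ ♚ ♝ ♞ ♜│8
7│· · ♟ ♟ ♟ · ♟ ♟│7
6│♟ · · · · ♟ · ·│6
5│· ♟ · · · · · ·│5
4│· · · · · ♙ · ·│4
3│· ♙ · · · · · ·│3
2│♙ · ♙ ♙ ♙ · ♙ ♙│2
1│♖ ♘ ♗ ♕ ♔ ♗ ♘ ♖│1
  ─────────────────
  a b c d e f g h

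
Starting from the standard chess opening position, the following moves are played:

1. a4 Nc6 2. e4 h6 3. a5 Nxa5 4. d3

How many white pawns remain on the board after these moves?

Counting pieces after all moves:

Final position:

  a b c d e f g h
  ─────────────────
8│♜ · ♝ ♛ ♚ ♝ ♞ ♜│8
7│♟ ♟ ♟ ♟ ♟ ♟ ♟ ·│7
6│· · · · · · · ♟│6
5│♞ · · · · · · ·│5
4│· · · · ♙ · · ·│4
3│· · · ♙ · · · ·│3
2│· ♙ ♙ · · ♙ ♙ ♙│2
1│♖ ♘ ♗ ♕ ♔ ♗ ♘ ♖│1
  ─────────────────
  a b c d e f g h


7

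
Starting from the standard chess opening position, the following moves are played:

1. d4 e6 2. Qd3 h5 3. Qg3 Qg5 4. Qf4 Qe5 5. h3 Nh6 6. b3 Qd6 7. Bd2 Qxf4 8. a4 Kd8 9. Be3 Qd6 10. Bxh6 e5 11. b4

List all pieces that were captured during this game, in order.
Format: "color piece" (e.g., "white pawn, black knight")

Tracking captures:
  Qxf4: captured white queen
  Bxh6: captured black knight

white queen, black knight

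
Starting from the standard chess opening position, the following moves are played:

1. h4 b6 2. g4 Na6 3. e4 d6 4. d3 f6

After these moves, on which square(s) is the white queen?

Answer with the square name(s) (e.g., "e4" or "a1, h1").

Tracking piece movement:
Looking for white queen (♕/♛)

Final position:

  a b c d e f g h
  ─────────────────
8│♜ · ♝ ♛ ♚ ♝ ♞ ♜│8
7│♟ · ♟ · ♟ · ♟ ♟│7
6│♞ ♟ · ♟ · ♟ · ·│6
5│· · · · · · · ·│5
4│· · · · ♙ · ♙ ♙│4
3│· · · ♙ · · · ·│3
2│♙ ♙ ♙ · · ♙ · ·│2
1│♖ ♘ ♗ ♕ ♔ ♗ ♘ ♖│1
  ─────────────────
  a b c d e f g h


d1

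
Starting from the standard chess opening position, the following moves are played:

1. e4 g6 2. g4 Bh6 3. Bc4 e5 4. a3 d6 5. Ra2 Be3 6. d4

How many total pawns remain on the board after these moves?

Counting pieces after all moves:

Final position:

  a b c d e f g h
  ─────────────────
8│♜ ♞ ♝ ♛ ♚ · ♞ ♜│8
7│♟ ♟ ♟ · · ♟ · ♟│7
6│· · · ♟ · · ♟ ·│6
5│· · · · ♟ · · ·│5
4│· · ♗ ♙ ♙ · ♙ ·│4
3│♙ · · · ♝ · · ·│3
2│♖ ♙ ♙ · · ♙ · ♙│2
1│· ♘ ♗ ♕ ♔ · ♘ ♖│1
  ─────────────────
  a b c d e f g h


16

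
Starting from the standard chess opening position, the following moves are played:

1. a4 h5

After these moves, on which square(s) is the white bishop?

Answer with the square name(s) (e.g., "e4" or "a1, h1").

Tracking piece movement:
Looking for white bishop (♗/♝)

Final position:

  a b c d e f g h
  ─────────────────
8│♜ ♞ ♝ ♛ ♚ ♝ ♞ ♜│8
7│♟ ♟ ♟ ♟ ♟ ♟ ♟ ·│7
6│· · · · · · · ·│6
5│· · · · · · · ♟│5
4│♙ · · · · · · ·│4
3│· · · · · · · ·│3
2│· ♙ ♙ ♙ ♙ ♙ ♙ ♙│2
1│♖ ♘ ♗ ♕ ♔ ♗ ♘ ♖│1
  ─────────────────
  a b c d e f g h


c1, f1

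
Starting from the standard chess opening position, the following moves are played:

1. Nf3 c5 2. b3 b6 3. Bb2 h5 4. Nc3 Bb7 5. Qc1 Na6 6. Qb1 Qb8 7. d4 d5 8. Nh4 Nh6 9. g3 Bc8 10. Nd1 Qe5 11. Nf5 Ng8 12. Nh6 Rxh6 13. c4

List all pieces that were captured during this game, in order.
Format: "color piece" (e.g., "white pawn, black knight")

Tracking captures:
  Rxh6: captured white knight

white knight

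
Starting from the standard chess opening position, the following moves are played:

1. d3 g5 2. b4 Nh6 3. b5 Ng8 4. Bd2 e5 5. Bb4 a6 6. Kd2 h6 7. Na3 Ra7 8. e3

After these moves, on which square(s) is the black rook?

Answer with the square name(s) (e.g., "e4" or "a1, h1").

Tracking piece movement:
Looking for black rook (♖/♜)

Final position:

  a b c d e f g h
  ─────────────────
8│· ♞ ♝ ♛ ♚ ♝ ♞ ♜│8
7│♜ ♟ ♟ ♟ · ♟ · ·│7
6│♟ · · · · · · ♟│6
5│· ♙ · · ♟ · ♟ ·│5
4│· ♗ · · · · · ·│4
3│♘ · · ♙ ♙ · · ·│3
2│♙ · ♙ ♔ · ♙ ♙ ♙│2
1│♖ · · ♕ · ♗ ♘ ♖│1
  ─────────────────
  a b c d e f g h


a7, h8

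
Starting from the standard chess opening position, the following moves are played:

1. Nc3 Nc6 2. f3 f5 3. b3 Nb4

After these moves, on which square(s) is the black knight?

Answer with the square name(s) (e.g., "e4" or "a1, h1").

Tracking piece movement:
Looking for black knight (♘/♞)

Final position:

  a b c d e f g h
  ─────────────────
8│♜ · ♝ ♛ ♚ ♝ ♞ ♜│8
7│♟ ♟ ♟ ♟ ♟ · ♟ ♟│7
6│· · · · · · · ·│6
5│· · · · · ♟ · ·│5
4│· ♞ · · · · · ·│4
3│· ♙ ♘ · · ♙ · ·│3
2│♙ · ♙ ♙ ♙ · ♙ ♙│2
1│♖ · ♗ ♕ ♔ ♗ ♘ ♖│1
  ─────────────────
  a b c d e f g h


b4, g8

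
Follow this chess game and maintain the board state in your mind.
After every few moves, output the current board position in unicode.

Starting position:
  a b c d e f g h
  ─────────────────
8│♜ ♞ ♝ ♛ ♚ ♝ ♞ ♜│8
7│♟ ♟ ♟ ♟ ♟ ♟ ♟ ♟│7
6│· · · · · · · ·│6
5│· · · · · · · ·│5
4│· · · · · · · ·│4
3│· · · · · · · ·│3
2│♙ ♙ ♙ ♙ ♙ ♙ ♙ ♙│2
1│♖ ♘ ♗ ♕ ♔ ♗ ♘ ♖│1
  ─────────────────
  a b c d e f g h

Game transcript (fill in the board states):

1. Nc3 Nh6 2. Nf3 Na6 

  a b c d e f g h
  ─────────────────
8│♜ · ♝ ♛ ♚ ♝ · ♜│8
7│♟ ♟ ♟ ♟ ♟ ♟ ♟ ♟│7
6│♞ · · · · · · ♞│6
5│· · · · · · · ·│5
4│· · · · · · · ·│4
3│· · ♘ · · ♘ · ·│3
2│♙ ♙ ♙ ♙ ♙ ♙ ♙ ♙│2
1│♖ · ♗ ♕ ♔ ♗ · ♖│1
  ─────────────────
  a b c d e f g h

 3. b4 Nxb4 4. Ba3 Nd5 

  a b c d e f g h
  ─────────────────
8│♜ · ♝ ♛ ♚ ♝ · ♜│8
7│♟ ♟ ♟ ♟ ♟ ♟ ♟ ♟│7
6│· · · · · · · ♞│6
5│· · · ♞ · · · ·│5
4│· · · · · · · ·│4
3│♗ · ♘ · · ♘ · ·│3
2│♙ · ♙ ♙ ♙ ♙ ♙ ♙│2
1│♖ · · ♕ ♔ ♗ · ♖│1
  ─────────────────
  a b c d e f g h

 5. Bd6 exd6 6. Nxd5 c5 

  a b c d e f g h
  ─────────────────
8│♜ · ♝ ♛ ♚ ♝ · ♜│8
7│♟ ♟ · ♟ · ♟ ♟ ♟│7
6│· · · ♟ · · · ♞│6
5│· · ♟ ♘ · · · ·│5
4│· · · · · · · ·│4
3│· · · · · ♘ · ·│3
2│♙ · ♙ ♙ ♙ ♙ ♙ ♙│2
1│♖ · · ♕ ♔ ♗ · ♖│1
  ─────────────────
  a b c d e f g h

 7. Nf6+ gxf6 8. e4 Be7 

  a b c d e f g h
  ─────────────────
8│♜ · ♝ ♛ ♚ · · ♜│8
7│♟ ♟ · ♟ ♝ ♟ · ♟│7
6│· · · ♟ · ♟ · ♞│6
5│· · ♟ · · · · ·│5
4│· · · · ♙ · · ·│4
3│· · · · · ♘ · ·│3
2│♙ · ♙ ♙ · ♙ ♙ ♙│2
1│♖ · · ♕ ♔ ♗ · ♖│1
  ─────────────────
  a b c d e f g h

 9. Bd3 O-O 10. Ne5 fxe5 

  a b c d e f g h
  ─────────────────
8│♜ · ♝ ♛ · ♜ ♚ ·│8
7│♟ ♟ · ♟ ♝ ♟ · ♟│7
6│· · · ♟ · · · ♞│6
5│· · ♟ · ♟ · · ·│5
4│· · · · ♙ · · ·│4
3│· · · ♗ · · · ·│3
2│♙ · ♙ ♙ · ♙ ♙ ♙│2
1│♖ · · ♕ ♔ · · ♖│1
  ─────────────────
  a b c d e f g h

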